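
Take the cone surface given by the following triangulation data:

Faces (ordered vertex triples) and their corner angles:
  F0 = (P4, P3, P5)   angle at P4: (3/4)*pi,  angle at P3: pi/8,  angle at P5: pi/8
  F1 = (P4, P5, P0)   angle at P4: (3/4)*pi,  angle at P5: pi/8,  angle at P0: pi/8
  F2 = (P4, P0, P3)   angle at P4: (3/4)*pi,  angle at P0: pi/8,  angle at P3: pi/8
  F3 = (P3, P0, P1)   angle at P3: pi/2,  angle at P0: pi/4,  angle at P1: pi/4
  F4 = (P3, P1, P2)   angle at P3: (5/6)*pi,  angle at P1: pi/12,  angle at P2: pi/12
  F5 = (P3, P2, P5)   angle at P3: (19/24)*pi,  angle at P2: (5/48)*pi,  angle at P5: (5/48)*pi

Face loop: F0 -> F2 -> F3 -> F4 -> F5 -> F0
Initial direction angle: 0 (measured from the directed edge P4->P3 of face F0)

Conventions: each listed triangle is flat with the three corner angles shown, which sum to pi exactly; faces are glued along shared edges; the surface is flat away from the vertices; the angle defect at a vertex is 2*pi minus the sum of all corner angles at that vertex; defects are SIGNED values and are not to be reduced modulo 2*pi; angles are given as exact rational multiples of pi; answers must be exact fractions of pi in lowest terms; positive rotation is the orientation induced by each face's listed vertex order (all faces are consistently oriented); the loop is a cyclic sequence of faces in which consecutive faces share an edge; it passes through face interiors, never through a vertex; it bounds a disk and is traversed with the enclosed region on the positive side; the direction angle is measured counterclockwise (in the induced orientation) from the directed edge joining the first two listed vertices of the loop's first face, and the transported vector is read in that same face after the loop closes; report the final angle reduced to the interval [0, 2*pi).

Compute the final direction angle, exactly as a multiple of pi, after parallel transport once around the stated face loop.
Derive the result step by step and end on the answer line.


enclosed vertex P3: corner angles sum to (19/8)*pi, defect = 2*pi - (19/8)*pi = (-3/8)*pi
the rotation equals the total enclosed defect, so the final angle is initial + defects (mod 2*pi)
final angle = 0 - (3/8)*pi = (13/8)*pi (mod 2*pi)

Answer: final direction angle = (13/8)*pi


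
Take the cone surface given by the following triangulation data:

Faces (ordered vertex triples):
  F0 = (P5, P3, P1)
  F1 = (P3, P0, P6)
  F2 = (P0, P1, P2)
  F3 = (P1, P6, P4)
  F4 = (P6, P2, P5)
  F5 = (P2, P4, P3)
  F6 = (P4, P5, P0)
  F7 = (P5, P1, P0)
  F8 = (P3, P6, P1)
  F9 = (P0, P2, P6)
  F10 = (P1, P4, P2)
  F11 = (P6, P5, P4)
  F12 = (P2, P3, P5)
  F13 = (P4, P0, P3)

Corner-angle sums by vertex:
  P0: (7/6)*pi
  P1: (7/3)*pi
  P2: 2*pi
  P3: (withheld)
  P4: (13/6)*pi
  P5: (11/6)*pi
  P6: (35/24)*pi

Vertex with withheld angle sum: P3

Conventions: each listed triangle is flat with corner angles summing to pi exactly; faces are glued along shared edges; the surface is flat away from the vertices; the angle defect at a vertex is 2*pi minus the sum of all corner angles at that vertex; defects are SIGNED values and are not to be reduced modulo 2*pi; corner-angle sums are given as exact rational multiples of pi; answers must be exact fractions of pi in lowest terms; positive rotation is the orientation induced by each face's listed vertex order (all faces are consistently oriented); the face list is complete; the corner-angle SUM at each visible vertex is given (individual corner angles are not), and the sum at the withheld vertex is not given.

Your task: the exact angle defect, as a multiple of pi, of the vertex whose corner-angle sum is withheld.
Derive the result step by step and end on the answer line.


V = 7, E = 21, F = 14; chi = V - E + F = 0
Gauss-Bonnet: total defect = 2*pi*chi = 0; visible defects sum to (25/24)*pi

Answer: defect(P3) = (-25/24)*pi


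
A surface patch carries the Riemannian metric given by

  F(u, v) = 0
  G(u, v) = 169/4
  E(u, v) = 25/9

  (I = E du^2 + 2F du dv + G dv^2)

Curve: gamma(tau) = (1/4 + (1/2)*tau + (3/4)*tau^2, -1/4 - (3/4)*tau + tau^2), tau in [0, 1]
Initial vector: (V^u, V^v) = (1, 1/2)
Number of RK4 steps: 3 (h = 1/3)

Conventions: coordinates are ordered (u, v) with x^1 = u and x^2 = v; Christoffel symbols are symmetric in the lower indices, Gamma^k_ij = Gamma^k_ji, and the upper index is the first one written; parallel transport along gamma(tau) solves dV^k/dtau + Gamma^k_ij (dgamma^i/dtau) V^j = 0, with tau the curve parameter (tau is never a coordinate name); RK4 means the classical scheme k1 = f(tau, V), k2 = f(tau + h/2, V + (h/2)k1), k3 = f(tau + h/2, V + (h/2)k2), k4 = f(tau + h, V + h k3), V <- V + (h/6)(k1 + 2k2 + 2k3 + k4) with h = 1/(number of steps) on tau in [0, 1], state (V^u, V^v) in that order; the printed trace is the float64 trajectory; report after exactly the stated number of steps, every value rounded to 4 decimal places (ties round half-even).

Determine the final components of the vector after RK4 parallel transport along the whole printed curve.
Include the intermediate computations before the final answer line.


gamma'(tau) = (1/2 + (3/2)*tau, -3/4 + 2*tau); f(tau, V)^k = -Gamma^k_ij(gamma(tau)) gamma'^i(tau) V^j; h = 1/3; intermediate values shown to 6 dp
curve data and Christoffel symbols at the stage parameters:
  tau = 0.000000: gamma = (0.250000, -0.250000), gamma' = (0.500000, -0.750000); Gamma_uuu = 0.000000, Gamma_uuv = 0.000000, Gamma_uvv = 0.000000, Gamma_vuu = 0.000000, Gamma_vuv = 0.000000, Gamma_vvv = 0.000000
  tau = 0.166667: gamma = (0.354167, -0.347222), gamma' = (0.750000, -0.416667); Gamma_uuu = 0.000000, Gamma_uuv = 0.000000, Gamma_uvv = 0.000000, Gamma_vuu = 0.000000, Gamma_vuv = 0.000000, Gamma_vvv = 0.000000
  tau = 0.333333: gamma = (0.500000, -0.388889), gamma' = (1.000000, -0.083333); Gamma_uuu = 0.000000, Gamma_uuv = 0.000000, Gamma_uvv = 0.000000, Gamma_vuu = 0.000000, Gamma_vuv = 0.000000, Gamma_vvv = 0.000000
  tau = 0.500000: gamma = (0.687500, -0.375000), gamma' = (1.250000, 0.250000); Gamma_uuu = 0.000000, Gamma_uuv = 0.000000, Gamma_uvv = 0.000000, Gamma_vuu = 0.000000, Gamma_vuv = 0.000000, Gamma_vvv = 0.000000
  tau = 0.666667: gamma = (0.916667, -0.305556), gamma' = (1.500000, 0.583333); Gamma_uuu = 0.000000, Gamma_uuv = 0.000000, Gamma_uvv = 0.000000, Gamma_vuu = 0.000000, Gamma_vuv = 0.000000, Gamma_vvv = 0.000000
  tau = 0.833333: gamma = (1.187500, -0.180556), gamma' = (1.750000, 0.916667); Gamma_uuu = 0.000000, Gamma_uuv = 0.000000, Gamma_uvv = 0.000000, Gamma_vuu = 0.000000, Gamma_vuv = 0.000000, Gamma_vvv = 0.000000
  tau = 1.000000: gamma = (1.500000, 0.000000), gamma' = (2.000000, 1.250000); Gamma_uuu = 0.000000, Gamma_uuv = 0.000000, Gamma_uvv = 0.000000, Gamma_vuu = 0.000000, Gamma_vuv = 0.000000, Gamma_vvv = 0.000000
step 0: V^u = 1.0000, V^v = 0.5000
step 1: k1 = (0.000000, 0.000000), k2 = (0.000000, 0.000000), k3 = (0.000000, 0.000000), k4 = (0.000000, 0.000000); V <- V + (h/6)(k1 + 2k2 + 2k3 + k4): V^u = 1.0000, V^v = 0.5000
step 2: k1 = (0.000000, 0.000000), k2 = (0.000000, 0.000000), k3 = (0.000000, 0.000000), k4 = (0.000000, 0.000000); V <- V + (h/6)(k1 + 2k2 + 2k3 + k4): V^u = 1.0000, V^v = 0.5000
step 3: k1 = (0.000000, 0.000000), k2 = (0.000000, 0.000000), k3 = (0.000000, 0.000000), k4 = (0.000000, 0.000000); V <- V + (h/6)(k1 + 2k2 + 2k3 + k4): V^u = 1.0000, V^v = 0.5000

Answer: V^u = 1.0000, V^v = 0.5000


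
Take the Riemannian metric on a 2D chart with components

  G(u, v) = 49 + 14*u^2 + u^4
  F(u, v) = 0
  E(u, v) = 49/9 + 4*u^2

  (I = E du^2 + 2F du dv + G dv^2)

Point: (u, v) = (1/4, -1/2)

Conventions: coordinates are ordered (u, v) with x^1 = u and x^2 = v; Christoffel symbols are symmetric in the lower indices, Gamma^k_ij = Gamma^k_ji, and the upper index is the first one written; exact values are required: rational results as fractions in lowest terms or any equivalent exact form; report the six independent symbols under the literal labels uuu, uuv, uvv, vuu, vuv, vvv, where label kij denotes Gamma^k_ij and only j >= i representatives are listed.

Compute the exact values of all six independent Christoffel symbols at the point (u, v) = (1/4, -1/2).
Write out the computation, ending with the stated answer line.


E = 205/36, F = 0, G = 12769/256 at the point
E_u = 2, E_v = 0, F_u = 0, F_v = 0, G_u = 113/16, G_v = 0
EG - F^2 = 2617645/9216;  g^inv = (9216/2617645) * [[12769/256, 0], [0, 205/36]]
first-kind symbols [ij,l] = (1/2)(d_i g_jl + d_j g_il - d_l g_ij): [uu,u] = E_u/2 = 1, [uu,v] = F_u - E_v/2 = 0, [uv,u] = E_v/2 = 0, [uv,v] = G_u/2 = 113/32, [vv,u] = F_v - G_u/2 = -113/32, [vv,v] = G_v/2 = 0
Gamma^u_ij = (G*[ij,u] - F*[ij,v])/(EG - F^2), Gamma^v_ij = (E*[ij,v] - F*[ij,u])/(EG - F^2)

Answer: Gamma_uuu = 36/205, Gamma_uuv = 0, Gamma_uvv = -1017/1640, Gamma_vuu = 0, Gamma_vuv = 8/113, Gamma_vvv = 0


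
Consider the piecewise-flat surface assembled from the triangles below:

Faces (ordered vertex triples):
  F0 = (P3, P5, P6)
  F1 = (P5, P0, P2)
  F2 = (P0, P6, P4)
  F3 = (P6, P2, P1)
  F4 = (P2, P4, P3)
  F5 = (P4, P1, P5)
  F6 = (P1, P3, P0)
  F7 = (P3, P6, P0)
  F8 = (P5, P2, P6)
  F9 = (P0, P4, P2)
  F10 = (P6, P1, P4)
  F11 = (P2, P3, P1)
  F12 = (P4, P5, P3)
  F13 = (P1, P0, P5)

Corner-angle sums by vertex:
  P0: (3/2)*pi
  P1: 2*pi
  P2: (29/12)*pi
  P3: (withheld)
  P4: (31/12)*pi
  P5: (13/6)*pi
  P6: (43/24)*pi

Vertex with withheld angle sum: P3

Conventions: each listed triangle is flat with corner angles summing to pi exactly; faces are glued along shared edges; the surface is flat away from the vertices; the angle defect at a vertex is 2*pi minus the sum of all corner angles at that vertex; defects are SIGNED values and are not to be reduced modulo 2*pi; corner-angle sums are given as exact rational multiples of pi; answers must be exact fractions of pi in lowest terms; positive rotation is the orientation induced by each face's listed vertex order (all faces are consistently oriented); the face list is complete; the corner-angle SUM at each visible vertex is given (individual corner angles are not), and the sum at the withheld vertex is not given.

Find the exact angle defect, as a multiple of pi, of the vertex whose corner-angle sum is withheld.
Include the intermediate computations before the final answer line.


V = 7, E = 21, F = 14; chi = V - E + F = 0
Gauss-Bonnet: total defect = 2*pi*chi = 0; visible defects sum to (-11/24)*pi

Answer: defect(P3) = (11/24)*pi


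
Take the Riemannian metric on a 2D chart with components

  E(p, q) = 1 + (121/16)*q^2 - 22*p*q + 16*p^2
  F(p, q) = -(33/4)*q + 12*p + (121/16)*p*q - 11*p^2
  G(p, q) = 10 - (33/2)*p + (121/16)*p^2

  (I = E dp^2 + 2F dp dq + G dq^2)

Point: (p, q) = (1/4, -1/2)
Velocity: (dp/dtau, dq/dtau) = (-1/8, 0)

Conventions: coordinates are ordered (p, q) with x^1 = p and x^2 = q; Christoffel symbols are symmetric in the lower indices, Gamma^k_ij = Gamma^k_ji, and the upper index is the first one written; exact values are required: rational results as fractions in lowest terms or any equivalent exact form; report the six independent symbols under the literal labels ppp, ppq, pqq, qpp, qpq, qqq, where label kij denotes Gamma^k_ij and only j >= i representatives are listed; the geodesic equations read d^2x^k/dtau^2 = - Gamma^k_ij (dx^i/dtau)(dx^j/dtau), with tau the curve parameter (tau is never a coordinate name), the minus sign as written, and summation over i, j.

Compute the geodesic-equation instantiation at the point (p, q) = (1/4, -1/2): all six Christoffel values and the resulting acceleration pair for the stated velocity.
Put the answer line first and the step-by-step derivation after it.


Answer: Gamma_ppp = 2432/3069, Gamma_ppq = -152/279, Gamma_pqq = 0, Gamma_qpp = 2368/3069, Gamma_qpq = -148/279, Gamma_qqq = 0; accelerations (d^2p/dtau^2, d^2q/dtau^2) = (-38/3069, -37/3069)

E = 425/64, F = 703/128, G = 1625/256 at the point
E_p = 19, E_q = -209/16, F_p = 87/32, F_q = -407/64, G_p = -407/32, G_q = 0
EG - F^2 = 3069/256;  g^inv = (256/3069) * [[1625/256, -703/128], [-703/128, 425/64]]
first-kind symbols [ij,l] = (1/2)(d_i g_jl + d_j g_il - d_l g_ij): [pp,p] = E_p/2 = 19/2, [pp,q] = F_p - E_q/2 = 37/4, [pq,p] = E_q/2 = -209/32, [pq,q] = G_p/2 = -407/64, [qq,p] = F_q - G_p/2 = 0, [qq,q] = G_q/2 = 0
Gamma^p_ij = (G*[ij,p] - F*[ij,q])/(EG - F^2), Gamma^q_ij = (E*[ij,q] - F*[ij,p])/(EG - F^2)
Gamma_ppp = 2432/3069, Gamma_ppq = -152/279, Gamma_pqq = 0, Gamma_qpp = 2368/3069, Gamma_qpq = -148/279, Gamma_qqq = 0
d^2p/dtau^2 = -(Gamma_ppp*(-1/8)^2 + 2*Gamma_ppq*(-1/8)*(0) + Gamma_pqq*(0)^2) = -38/3069
d^2q/dtau^2 = -(Gamma_qpp*(-1/8)^2 + 2*Gamma_qpq*(-1/8)*(0) + Gamma_qqq*(0)^2) = -37/3069


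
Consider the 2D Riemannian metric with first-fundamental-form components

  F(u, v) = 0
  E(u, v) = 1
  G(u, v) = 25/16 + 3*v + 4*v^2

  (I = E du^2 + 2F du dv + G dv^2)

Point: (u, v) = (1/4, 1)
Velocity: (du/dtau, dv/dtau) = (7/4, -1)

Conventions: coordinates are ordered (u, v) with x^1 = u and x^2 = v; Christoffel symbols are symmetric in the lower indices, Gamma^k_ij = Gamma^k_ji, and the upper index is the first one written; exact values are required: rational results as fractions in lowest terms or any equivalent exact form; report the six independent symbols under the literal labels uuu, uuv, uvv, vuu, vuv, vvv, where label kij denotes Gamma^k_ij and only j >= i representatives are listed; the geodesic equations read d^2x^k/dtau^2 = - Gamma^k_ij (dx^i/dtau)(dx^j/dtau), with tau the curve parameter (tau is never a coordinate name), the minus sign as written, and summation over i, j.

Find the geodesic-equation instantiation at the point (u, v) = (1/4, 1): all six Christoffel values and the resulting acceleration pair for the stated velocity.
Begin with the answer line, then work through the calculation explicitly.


Answer: Gamma_uuu = 0, Gamma_uuv = 0, Gamma_uvv = 0, Gamma_vuu = 0, Gamma_vuv = 0, Gamma_vvv = 88/137; accelerations (d^2u/dtau^2, d^2v/dtau^2) = (0, -88/137)

E = 1, F = 0, G = 137/16 at the point
E_u = 0, E_v = 0, F_u = 0, F_v = 0, G_u = 0, G_v = 11
EG - F^2 = 137/16;  g^inv = (16/137) * [[137/16, 0], [0, 1]]
first-kind symbols [ij,l] = (1/2)(d_i g_jl + d_j g_il - d_l g_ij): [uu,u] = E_u/2 = 0, [uu,v] = F_u - E_v/2 = 0, [uv,u] = E_v/2 = 0, [uv,v] = G_u/2 = 0, [vv,u] = F_v - G_u/2 = 0, [vv,v] = G_v/2 = 11/2
Gamma^u_ij = (G*[ij,u] - F*[ij,v])/(EG - F^2), Gamma^v_ij = (E*[ij,v] - F*[ij,u])/(EG - F^2)
Gamma_uuu = 0, Gamma_uuv = 0, Gamma_uvv = 0, Gamma_vuu = 0, Gamma_vuv = 0, Gamma_vvv = 88/137
d^2u/dtau^2 = -(Gamma_uuu*(7/4)^2 + 2*Gamma_uuv*(7/4)*(-1) + Gamma_uvv*(-1)^2) = 0
d^2v/dtau^2 = -(Gamma_vuu*(7/4)^2 + 2*Gamma_vuv*(7/4)*(-1) + Gamma_vvv*(-1)^2) = -88/137


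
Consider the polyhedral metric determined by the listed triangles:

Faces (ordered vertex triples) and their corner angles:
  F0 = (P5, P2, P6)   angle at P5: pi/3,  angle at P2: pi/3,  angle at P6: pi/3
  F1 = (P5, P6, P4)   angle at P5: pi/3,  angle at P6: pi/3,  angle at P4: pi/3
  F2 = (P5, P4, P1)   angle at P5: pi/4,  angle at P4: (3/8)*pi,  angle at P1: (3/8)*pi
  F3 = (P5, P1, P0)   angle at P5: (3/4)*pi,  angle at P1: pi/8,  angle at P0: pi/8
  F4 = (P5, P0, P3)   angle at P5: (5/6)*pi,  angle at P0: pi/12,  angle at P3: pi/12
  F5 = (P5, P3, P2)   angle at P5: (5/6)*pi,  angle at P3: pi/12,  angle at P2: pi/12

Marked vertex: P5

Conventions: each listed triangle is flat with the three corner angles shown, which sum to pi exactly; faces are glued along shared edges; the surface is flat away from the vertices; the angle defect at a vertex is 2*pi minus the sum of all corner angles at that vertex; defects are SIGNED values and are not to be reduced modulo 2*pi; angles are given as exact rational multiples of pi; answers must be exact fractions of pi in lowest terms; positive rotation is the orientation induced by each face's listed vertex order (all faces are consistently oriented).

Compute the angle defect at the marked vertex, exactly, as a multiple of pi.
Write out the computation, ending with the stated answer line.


Sum of corner angles at P5: (10/3)*pi
defect = 2*pi - (10/3)*pi

Answer: defect(P5) = (-4/3)*pi


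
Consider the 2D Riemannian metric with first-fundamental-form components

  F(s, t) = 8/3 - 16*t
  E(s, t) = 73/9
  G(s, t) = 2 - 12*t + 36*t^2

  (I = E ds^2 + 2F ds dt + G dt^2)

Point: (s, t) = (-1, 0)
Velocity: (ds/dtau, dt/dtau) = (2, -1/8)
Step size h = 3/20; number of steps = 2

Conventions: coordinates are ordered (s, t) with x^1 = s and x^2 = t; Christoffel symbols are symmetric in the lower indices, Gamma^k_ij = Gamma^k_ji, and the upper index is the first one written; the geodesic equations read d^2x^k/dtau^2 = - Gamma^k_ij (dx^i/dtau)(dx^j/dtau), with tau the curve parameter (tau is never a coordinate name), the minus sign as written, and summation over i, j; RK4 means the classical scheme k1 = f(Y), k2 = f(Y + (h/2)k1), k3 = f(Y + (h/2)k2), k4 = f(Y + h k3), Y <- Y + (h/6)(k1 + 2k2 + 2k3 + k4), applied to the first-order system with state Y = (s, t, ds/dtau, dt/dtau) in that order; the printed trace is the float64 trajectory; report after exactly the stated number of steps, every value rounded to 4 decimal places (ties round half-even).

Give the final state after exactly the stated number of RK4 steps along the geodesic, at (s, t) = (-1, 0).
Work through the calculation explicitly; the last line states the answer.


f(Y) = (ds/dtau, dt/dtau, -Gamma^s_ij Y'^i Y'^j, -Gamma^t_ij Y'^i Y'^j) with the Gammas evaluated at the stage position; h = 0.150000; intermediate values shown to 6 dp
step 0: s = -1.0000, t = 0.0000, ds/dtau = 2.0000, dt/dtau = -0.1250
step 1:
  k1: at (s, t) = (-1.000000, 0.000000), (ds/dtau, dt/dtau) = (2.000000, -0.125000); Gamma_sss = 0.000000, Gamma_sst = 0.000000, Gamma_stt = -1.756098, Gamma_tss = 0.000000, Gamma_tst = 0.000000, Gamma_ttt = -0.658537; k1 = (2.000000, -0.125000, 0.027439, 0.010290)
  k2: at (s, t) = (-0.850000, -0.009375), (ds/dtau, dt/dtau) = (2.002058, -0.124228); Gamma_sss = 0.000000, Gamma_sst = 0.000000, Gamma_stt = -1.734084, Gamma_tss = 0.000000, Gamma_tst = 0.000000, Gamma_ttt = -0.686860; k2 = (2.002058, -0.124228, 0.026762, 0.010600)
  k3: at (s, t) = (-0.849846, -0.009317), (ds/dtau, dt/dtau) = (2.002007, -0.124205); Gamma_sss = 0.000000, Gamma_sst = 0.000000, Gamma_stt = -1.734222, Gamma_tss = 0.000000, Gamma_tst = 0.000000, Gamma_ttt = -0.686688; k3 = (2.002007, -0.124205, 0.026754, 0.010593)
  k4: at (s, t) = (-0.699699, -0.018631), (ds/dtau, dt/dtau) = (2.004013, -0.123411); Gamma_sss = 0.000000, Gamma_sst = 0.000000, Gamma_stt = -1.711747, Gamma_tss = 0.000000, Gamma_tst = 0.000000, Gamma_ttt = -0.713660; k4 = (2.004013, -0.123411, 0.026070, 0.010869)
  Y <- Y + (h/6)(k1 + 2k2 + 2k3 + k4): s = -0.6997, t = -0.0186, ds/dtau = 2.0040, dt/dtau = -0.1234
step 2:
  k1: at (s, t) = (-0.699696, -0.018632), (ds/dtau, dt/dtau) = (2.004013, -0.123411); Gamma_sss = 0.000000, Gamma_sst = 0.000000, Gamma_stt = -1.711744, Gamma_tss = 0.000000, Gamma_tst = 0.000000, Gamma_ttt = -0.713664; k1 = (2.004013, -0.123411, 0.026070, 0.010869)
  k2: at (s, t) = (-0.549395, -0.027888), (ds/dtau, dt/dtau) = (2.005969, -0.122596); Gamma_sss = 0.000000, Gamma_sst = 0.000000, Gamma_stt = -1.688875, Gamma_tss = 0.000000, Gamma_tst = 0.000000, Gamma_ttt = -0.739301; k2 = (2.005969, -0.122596, 0.025383, 0.011112)
  k3: at (s, t) = (-0.549249, -0.027827), (ds/dtau, dt/dtau) = (2.005917, -0.122578); Gamma_sss = 0.000000, Gamma_sst = 0.000000, Gamma_stt = -1.689028, Gamma_tss = 0.000000, Gamma_tst = 0.000000, Gamma_ttt = -0.739135; k3 = (2.005917, -0.122578, 0.025378, 0.011106)
  k4: at (s, t) = (-0.398809, -0.037019), (ds/dtau, dt/dtau) = (2.007820, -0.121745); Gamma_sss = 0.000000, Gamma_sst = 0.000000, Gamma_stt = -1.665857, Gamma_tss = 0.000000, Gamma_tst = 0.000000, Gamma_ttt = -0.763449; k4 = (2.007820, -0.121745, 0.024691, 0.011316)
  Y <- Y + (h/6)(k1 + 2k2 + 2k3 + k4): s = -0.3988, t = -0.0370, ds/dtau = 2.0078, dt/dtau = -0.1217

Answer: s = -0.3988, t = -0.0370, ds/dtau = 2.0078, dt/dtau = -0.1217


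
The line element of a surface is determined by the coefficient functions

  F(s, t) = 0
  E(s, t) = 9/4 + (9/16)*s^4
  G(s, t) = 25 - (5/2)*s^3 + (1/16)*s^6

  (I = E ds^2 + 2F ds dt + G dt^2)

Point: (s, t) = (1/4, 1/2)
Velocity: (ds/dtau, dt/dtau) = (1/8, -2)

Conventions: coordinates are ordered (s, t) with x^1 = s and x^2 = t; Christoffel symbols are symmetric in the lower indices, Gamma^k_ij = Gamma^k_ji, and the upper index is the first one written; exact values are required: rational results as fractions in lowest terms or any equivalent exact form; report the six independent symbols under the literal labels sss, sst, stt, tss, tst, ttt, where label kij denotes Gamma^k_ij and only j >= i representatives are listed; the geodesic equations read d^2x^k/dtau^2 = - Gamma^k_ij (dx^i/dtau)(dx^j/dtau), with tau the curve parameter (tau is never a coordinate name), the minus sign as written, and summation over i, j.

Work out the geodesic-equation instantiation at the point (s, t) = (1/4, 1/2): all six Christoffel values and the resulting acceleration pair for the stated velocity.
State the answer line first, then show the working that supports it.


Answer: Gamma_sss = 8/1025, Gamma_sst = 0, Gamma_stt = 1279/12300, Gamma_tss = 0, Gamma_tst = -12/1279, Gamma_ttt = 0; accelerations (d^2s/dtau^2, d^2t/dtau^2) = (-2047/4920, -6/1279)

E = 9225/4096, F = 0, G = 1635841/65536 at the point
E_s = 9/256, E_t = 0, F_s = 0, F_t = 0, G_s = -3837/8192, G_t = 0
EG - F^2 = 15090633225/268435456;  g^inv = (268435456/15090633225) * [[1635841/65536, 0], [0, 9225/4096]]
first-kind symbols [ij,l] = (1/2)(d_i g_jl + d_j g_il - d_l g_ij): [ss,s] = E_s/2 = 9/512, [ss,t] = F_s - E_t/2 = 0, [st,s] = E_t/2 = 0, [st,t] = G_s/2 = -3837/16384, [tt,s] = F_t - G_s/2 = 3837/16384, [tt,t] = G_t/2 = 0
Gamma^s_ij = (G*[ij,s] - F*[ij,t])/(EG - F^2), Gamma^t_ij = (E*[ij,t] - F*[ij,s])/(EG - F^2)
Gamma_sss = 8/1025, Gamma_sst = 0, Gamma_stt = 1279/12300, Gamma_tss = 0, Gamma_tst = -12/1279, Gamma_ttt = 0
d^2s/dtau^2 = -(Gamma_sss*(1/8)^2 + 2*Gamma_sst*(1/8)*(-2) + Gamma_stt*(-2)^2) = -2047/4920
d^2t/dtau^2 = -(Gamma_tss*(1/8)^2 + 2*Gamma_tst*(1/8)*(-2) + Gamma_ttt*(-2)^2) = -6/1279


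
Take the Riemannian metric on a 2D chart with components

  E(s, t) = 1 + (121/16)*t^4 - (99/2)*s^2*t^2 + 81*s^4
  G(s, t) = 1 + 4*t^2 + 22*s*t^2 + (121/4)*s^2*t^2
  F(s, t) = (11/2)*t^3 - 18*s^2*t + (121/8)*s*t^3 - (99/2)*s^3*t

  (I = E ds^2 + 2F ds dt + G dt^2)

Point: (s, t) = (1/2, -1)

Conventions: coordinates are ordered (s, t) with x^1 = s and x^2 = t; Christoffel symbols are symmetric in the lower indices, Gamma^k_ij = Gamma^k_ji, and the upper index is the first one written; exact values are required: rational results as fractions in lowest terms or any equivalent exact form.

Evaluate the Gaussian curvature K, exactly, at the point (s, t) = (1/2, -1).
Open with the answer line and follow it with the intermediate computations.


Answer: K = -18688/145161

E = 5/4, F = -19/8, G = 377/16, EG - F^2 = 381/16 at the point
E_s = -9, E_t = -11/2, F_s = 40, F_t = 57/2, G_s = 209/4, G_t = -361/8
E_tt = 66, F_st = -39/4, G_ss = 121/2
Apply the Brioschi formula K = (det M1 - det M2)/(EG - F^2)^2 over the derivative matrices of E, F, G.
M1 = [[-E_tt/2 + F_st - G_ss/2, E_s/2, F_s - E_t/2], [F_t - G_s/2, E, F], [G_t/2, F, G]] = [[-73, -9/2, 171/4], [19/8, 5/4, -19/8], [-361/16, -19/8, 377/16]]; det M1 = -48837/64
M2 = [[0, E_t/2, G_s/2], [E_t/2, E, F], [G_s/2, F, G]] = [[0, -11/4, 209/8], [-11/4, 5/4, -19/8], [209/8, -19/8, 377/16]]; det M2 = -44165/64
det M1 - det M2 = -73; K = -73 / (381/16)^2 = -18688/145161


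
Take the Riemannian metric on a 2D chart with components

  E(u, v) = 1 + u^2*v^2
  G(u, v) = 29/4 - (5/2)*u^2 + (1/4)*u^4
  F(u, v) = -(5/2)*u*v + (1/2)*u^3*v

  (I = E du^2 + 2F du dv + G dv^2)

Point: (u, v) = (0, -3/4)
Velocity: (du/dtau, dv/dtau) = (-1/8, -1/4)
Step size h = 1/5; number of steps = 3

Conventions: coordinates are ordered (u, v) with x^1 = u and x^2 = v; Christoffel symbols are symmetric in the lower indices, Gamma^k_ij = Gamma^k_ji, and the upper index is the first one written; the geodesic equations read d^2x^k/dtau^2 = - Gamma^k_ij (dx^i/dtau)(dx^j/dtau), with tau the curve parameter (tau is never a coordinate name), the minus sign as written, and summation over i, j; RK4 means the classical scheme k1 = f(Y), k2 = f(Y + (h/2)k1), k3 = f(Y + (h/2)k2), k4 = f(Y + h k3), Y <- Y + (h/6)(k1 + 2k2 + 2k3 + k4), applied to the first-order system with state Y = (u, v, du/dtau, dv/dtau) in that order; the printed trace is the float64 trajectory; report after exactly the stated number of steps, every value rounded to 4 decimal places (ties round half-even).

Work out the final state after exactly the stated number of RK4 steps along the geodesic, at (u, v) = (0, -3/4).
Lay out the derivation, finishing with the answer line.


f(Y) = (du/dtau, dv/dtau, -Gamma^u_ij Y'^i Y'^j, -Gamma^v_ij Y'^i Y'^j) with the Gammas evaluated at the stage position; h = 0.200000; intermediate values shown to 6 dp
step 0: u = 0.0000, v = -0.7500, du/dtau = -0.1250, dv/dtau = -0.2500
step 1:
  k1: at (u, v) = (0.000000, -0.750000), (du/dtau, dv/dtau) = (-0.125000, -0.250000); Gamma_uuu = 0.000000, Gamma_uuv = 0.000000, Gamma_uvv = 0.000000, Gamma_vuu = 0.258621, Gamma_vuv = 0.000000, Gamma_vvv = 0.000000; k1 = (-0.125000, -0.250000, 0.000000, -0.004041)
  k2: at (u, v) = (-0.012500, -0.775000), (du/dtau, dv/dtau) = (-0.125000, -0.250404); Gamma_uuu = -0.001036, Gamma_uuv = -0.000017, Gamma_uvv = 0.000000, Gamma_vuu = 0.267244, Gamma_vuv = 0.004310, Gamma_vvv = 0.000000; k2 = (-0.125000, -0.250404, 0.000017, -0.004446)
  k3: at (u, v) = (-0.012500, -0.775040), (du/dtau, dv/dtau) = (-0.124998, -0.250445); Gamma_uuu = -0.001036, Gamma_uuv = -0.000017, Gamma_uvv = 0.000000, Gamma_vuu = 0.267258, Gamma_vuv = 0.004310, Gamma_vvv = 0.000000; k3 = (-0.124998, -0.250445, 0.000017, -0.004446)
  k4: at (u, v) = (-0.025000, -0.800089), (du/dtau, dv/dtau) = (-0.124997, -0.250889); Gamma_uuu = -0.002208, Gamma_uuv = -0.000069, Gamma_uvv = 0.000000, Gamma_vuu = 0.275902, Gamma_vuv = 0.008621, Gamma_vvv = 0.000000; k4 = (-0.124997, -0.250889, 0.000039, -0.004851)
  Y <- Y + (h/6)(k1 + 2k2 + 2k3 + k4): u = -0.0250, v = -0.8001, du/dtau = -0.1250, dv/dtau = -0.2509
step 2:
  k1: at (u, v) = (-0.025000, -0.800086), (du/dtau, dv/dtau) = (-0.124996, -0.250889); Gamma_uuu = -0.002208, Gamma_uuv = -0.000069, Gamma_uvv = 0.000000, Gamma_vuu = 0.275902, Gamma_vuv = 0.008621, Gamma_vvv = 0.000000; k1 = (-0.124996, -0.250889, 0.000039, -0.004851)
  k2: at (u, v) = (-0.037499, -0.825175), (du/dtau, dv/dtau) = (-0.124993, -0.251374); Gamma_uuu = -0.003523, Gamma_uuv = -0.000160, Gamma_uvv = 0.000000, Gamma_vuu = 0.284564, Gamma_vuv = 0.012932, Gamma_vvv = 0.000000; k2 = (-0.124993, -0.251374, 0.000065, -0.005258)
  k3: at (u, v) = (-0.037499, -0.825224), (du/dtau, dv/dtau) = (-0.124990, -0.251415); Gamma_uuu = -0.003524, Gamma_uuv = -0.000160, Gamma_uvv = 0.000000, Gamma_vuu = 0.284580, Gamma_vuv = 0.012932, Gamma_vvv = 0.000000; k3 = (-0.124990, -0.251415, 0.000065, -0.005259)
  k4: at (u, v) = (-0.049998, -0.850369), (du/dtau, dv/dtau) = (-0.124983, -0.251941); Gamma_uuu = -0.004990, Gamma_uuv = -0.000293, Gamma_uvv = 0.000000, Gamma_vuu = 0.293264, Gamma_vuv = 0.017243, Gamma_vvv = 0.000000; k4 = (-0.124983, -0.251941, 0.000096, -0.005667)
  Y <- Y + (h/6)(k1 + 2k2 + 2k3 + k4): u = -0.0500, v = -0.8504, du/dtau = -0.1250, dv/dtau = -0.2519
step 3:
  k1: at (u, v) = (-0.049998, -0.850367), (du/dtau, dv/dtau) = (-0.124983, -0.251941); Gamma_uuu = -0.004990, Gamma_uuv = -0.000293, Gamma_uvv = 0.000000, Gamma_vuu = 0.293263, Gamma_vuv = 0.017243, Gamma_vvv = 0.000000; k1 = (-0.124983, -0.251941, 0.000096, -0.005667)
  k2: at (u, v) = (-0.062496, -0.875561), (du/dtau, dv/dtau) = (-0.124974, -0.252508); Gamma_uuu = -0.006614, Gamma_uuv = -0.000472, Gamma_uvv = 0.000000, Gamma_vuu = 0.301963, Gamma_vuv = 0.021554, Gamma_vvv = 0.000000; k2 = (-0.124974, -0.252508, 0.000133, -0.006077)
  k3: at (u, v) = (-0.062495, -0.875617), (du/dtau, dv/dtau) = (-0.124970, -0.252549); Gamma_uuu = -0.006615, Gamma_uuv = -0.000472, Gamma_uvv = 0.000000, Gamma_vuu = 0.301983, Gamma_vuv = 0.021553, Gamma_vvv = 0.000000; k3 = (-0.124970, -0.252549, 0.000133, -0.006077)
  k4: at (u, v) = (-0.074992, -0.900876), (du/dtau, dv/dtau) = (-0.124957, -0.253156); Gamma_uuu = -0.008406, Gamma_uuv = -0.000700, Gamma_uvv = 0.000000, Gamma_vuu = 0.310704, Gamma_vuv = 0.025864, Gamma_vvv = 0.000000; k4 = (-0.124957, -0.253156, 0.000176, -0.006488)
  Y <- Y + (h/6)(k1 + 2k2 + 2k3 + k4): u = -0.0750, v = -0.9009, du/dtau = -0.1250, dv/dtau = -0.2532

Answer: u = -0.0750, v = -0.9009, du/dtau = -0.1250, dv/dtau = -0.2532


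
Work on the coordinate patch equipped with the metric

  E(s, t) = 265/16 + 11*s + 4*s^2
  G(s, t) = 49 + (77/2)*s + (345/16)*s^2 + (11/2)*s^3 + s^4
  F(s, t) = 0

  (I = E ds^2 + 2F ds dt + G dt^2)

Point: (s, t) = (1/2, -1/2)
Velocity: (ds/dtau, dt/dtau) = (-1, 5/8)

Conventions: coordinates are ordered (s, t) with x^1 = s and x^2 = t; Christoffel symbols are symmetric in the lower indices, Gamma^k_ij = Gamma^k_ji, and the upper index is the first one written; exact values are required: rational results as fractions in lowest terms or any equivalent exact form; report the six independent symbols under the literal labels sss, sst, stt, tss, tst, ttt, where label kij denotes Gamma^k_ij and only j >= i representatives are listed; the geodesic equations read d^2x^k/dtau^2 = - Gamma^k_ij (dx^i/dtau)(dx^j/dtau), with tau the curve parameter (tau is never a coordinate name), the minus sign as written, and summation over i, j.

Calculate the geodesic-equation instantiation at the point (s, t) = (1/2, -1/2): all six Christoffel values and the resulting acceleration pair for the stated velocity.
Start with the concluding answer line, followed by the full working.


Answer: Gamma_sss = 40/123, Gamma_sst = 0, Gamma_stt = -115/82, Gamma_tss = 0, Gamma_tst = 10/23, Gamma_ttt = 0; accelerations (d^2s/dtau^2, d^2t/dtau^2) = (3505/15744, 25/46)

E = 369/16, F = 0, G = 4761/64 at the point
E_s = 15, E_t = 0, F_s = 0, F_t = 0, G_s = 1035/16, G_t = 0
EG - F^2 = 1756809/1024;  g^inv = (1024/1756809) * [[4761/64, 0], [0, 369/16]]
first-kind symbols [ij,l] = (1/2)(d_i g_jl + d_j g_il - d_l g_ij): [ss,s] = E_s/2 = 15/2, [ss,t] = F_s - E_t/2 = 0, [st,s] = E_t/2 = 0, [st,t] = G_s/2 = 1035/32, [tt,s] = F_t - G_s/2 = -1035/32, [tt,t] = G_t/2 = 0
Gamma^s_ij = (G*[ij,s] - F*[ij,t])/(EG - F^2), Gamma^t_ij = (E*[ij,t] - F*[ij,s])/(EG - F^2)
Gamma_sss = 40/123, Gamma_sst = 0, Gamma_stt = -115/82, Gamma_tss = 0, Gamma_tst = 10/23, Gamma_ttt = 0
d^2s/dtau^2 = -(Gamma_sss*(-1)^2 + 2*Gamma_sst*(-1)*(5/8) + Gamma_stt*(5/8)^2) = 3505/15744
d^2t/dtau^2 = -(Gamma_tss*(-1)^2 + 2*Gamma_tst*(-1)*(5/8) + Gamma_ttt*(5/8)^2) = 25/46


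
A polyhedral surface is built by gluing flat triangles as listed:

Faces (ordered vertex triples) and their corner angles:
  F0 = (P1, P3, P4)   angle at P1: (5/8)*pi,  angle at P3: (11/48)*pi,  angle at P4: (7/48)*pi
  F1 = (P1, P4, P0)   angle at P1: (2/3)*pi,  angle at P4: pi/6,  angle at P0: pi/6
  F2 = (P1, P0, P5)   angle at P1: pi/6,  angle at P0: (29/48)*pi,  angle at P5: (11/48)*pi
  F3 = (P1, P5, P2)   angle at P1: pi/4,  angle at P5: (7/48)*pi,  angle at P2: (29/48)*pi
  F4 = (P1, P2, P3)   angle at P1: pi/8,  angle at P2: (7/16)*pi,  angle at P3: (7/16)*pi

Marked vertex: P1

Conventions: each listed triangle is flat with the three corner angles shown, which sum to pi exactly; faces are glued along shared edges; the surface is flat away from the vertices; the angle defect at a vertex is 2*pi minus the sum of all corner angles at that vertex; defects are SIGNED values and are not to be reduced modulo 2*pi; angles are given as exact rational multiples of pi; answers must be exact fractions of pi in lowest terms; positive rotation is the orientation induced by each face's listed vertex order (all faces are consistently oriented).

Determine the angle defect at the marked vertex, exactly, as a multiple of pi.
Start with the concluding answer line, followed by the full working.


Answer: defect(P1) = pi/6

Sum of corner angles at P1: (11/6)*pi
defect = 2*pi - (11/6)*pi


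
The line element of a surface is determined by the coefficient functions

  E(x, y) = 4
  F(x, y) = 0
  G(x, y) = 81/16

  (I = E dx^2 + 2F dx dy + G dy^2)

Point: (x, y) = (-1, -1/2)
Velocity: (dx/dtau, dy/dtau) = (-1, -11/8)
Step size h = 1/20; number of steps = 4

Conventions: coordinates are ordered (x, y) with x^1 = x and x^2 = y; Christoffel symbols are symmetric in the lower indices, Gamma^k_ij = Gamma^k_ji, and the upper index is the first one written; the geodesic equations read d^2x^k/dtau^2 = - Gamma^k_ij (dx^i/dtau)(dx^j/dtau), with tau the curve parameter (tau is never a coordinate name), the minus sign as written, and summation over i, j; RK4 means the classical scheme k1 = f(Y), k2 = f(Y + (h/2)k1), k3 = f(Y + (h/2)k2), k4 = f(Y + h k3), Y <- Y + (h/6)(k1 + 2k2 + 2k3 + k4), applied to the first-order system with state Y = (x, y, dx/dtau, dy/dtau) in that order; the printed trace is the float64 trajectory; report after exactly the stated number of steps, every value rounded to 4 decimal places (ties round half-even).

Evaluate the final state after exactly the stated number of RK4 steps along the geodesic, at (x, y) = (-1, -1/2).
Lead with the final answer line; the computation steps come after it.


Answer: x = -1.2000, y = -0.7750, dx/dtau = -1.0000, dy/dtau = -1.3750

f(Y) = (dx/dtau, dy/dtau, -Gamma^x_ij Y'^i Y'^j, -Gamma^y_ij Y'^i Y'^j) with the Gammas evaluated at the stage position; h = 0.050000; intermediate values shown to 6 dp
step 0: x = -1.0000, y = -0.5000, dx/dtau = -1.0000, dy/dtau = -1.3750
step 1:
  k1: at (x, y) = (-1.000000, -0.500000), (dx/dtau, dy/dtau) = (-1.000000, -1.375000); Gamma_xxx = 0.000000, Gamma_xxy = 0.000000, Gamma_xyy = 0.000000, Gamma_yxx = 0.000000, Gamma_yxy = 0.000000, Gamma_yyy = 0.000000; k1 = (-1.000000, -1.375000, 0.000000, 0.000000)
  k2: at (x, y) = (-1.025000, -0.534375), (dx/dtau, dy/dtau) = (-1.000000, -1.375000); Gamma_xxx = 0.000000, Gamma_xxy = 0.000000, Gamma_xyy = 0.000000, Gamma_yxx = 0.000000, Gamma_yxy = 0.000000, Gamma_yyy = 0.000000; k2 = (-1.000000, -1.375000, 0.000000, 0.000000)
  k3: at (x, y) = (-1.025000, -0.534375), (dx/dtau, dy/dtau) = (-1.000000, -1.375000); Gamma_xxx = 0.000000, Gamma_xxy = 0.000000, Gamma_xyy = 0.000000, Gamma_yxx = 0.000000, Gamma_yxy = 0.000000, Gamma_yyy = 0.000000; k3 = (-1.000000, -1.375000, 0.000000, 0.000000)
  k4: at (x, y) = (-1.050000, -0.568750), (dx/dtau, dy/dtau) = (-1.000000, -1.375000); Gamma_xxx = 0.000000, Gamma_xxy = 0.000000, Gamma_xyy = 0.000000, Gamma_yxx = 0.000000, Gamma_yxy = 0.000000, Gamma_yyy = 0.000000; k4 = (-1.000000, -1.375000, 0.000000, 0.000000)
  Y <- Y + (h/6)(k1 + 2k2 + 2k3 + k4): x = -1.0500, y = -0.5687, dx/dtau = -1.0000, dy/dtau = -1.3750
step 2:
  k1: at (x, y) = (-1.050000, -0.568750), (dx/dtau, dy/dtau) = (-1.000000, -1.375000); Gamma_xxx = 0.000000, Gamma_xxy = 0.000000, Gamma_xyy = 0.000000, Gamma_yxx = 0.000000, Gamma_yxy = 0.000000, Gamma_yyy = 0.000000; k1 = (-1.000000, -1.375000, 0.000000, 0.000000)
  k2: at (x, y) = (-1.075000, -0.603125), (dx/dtau, dy/dtau) = (-1.000000, -1.375000); Gamma_xxx = 0.000000, Gamma_xxy = 0.000000, Gamma_xyy = 0.000000, Gamma_yxx = 0.000000, Gamma_yxy = 0.000000, Gamma_yyy = 0.000000; k2 = (-1.000000, -1.375000, 0.000000, 0.000000)
  k3: at (x, y) = (-1.075000, -0.603125), (dx/dtau, dy/dtau) = (-1.000000, -1.375000); Gamma_xxx = 0.000000, Gamma_xxy = 0.000000, Gamma_xyy = 0.000000, Gamma_yxx = 0.000000, Gamma_yxy = 0.000000, Gamma_yyy = 0.000000; k3 = (-1.000000, -1.375000, 0.000000, 0.000000)
  k4: at (x, y) = (-1.100000, -0.637500), (dx/dtau, dy/dtau) = (-1.000000, -1.375000); Gamma_xxx = 0.000000, Gamma_xxy = 0.000000, Gamma_xyy = 0.000000, Gamma_yxx = 0.000000, Gamma_yxy = 0.000000, Gamma_yyy = 0.000000; k4 = (-1.000000, -1.375000, 0.000000, 0.000000)
  Y <- Y + (h/6)(k1 + 2k2 + 2k3 + k4): x = -1.1000, y = -0.6375, dx/dtau = -1.0000, dy/dtau = -1.3750
step 3:
  k1: at (x, y) = (-1.100000, -0.637500), (dx/dtau, dy/dtau) = (-1.000000, -1.375000); Gamma_xxx = 0.000000, Gamma_xxy = 0.000000, Gamma_xyy = 0.000000, Gamma_yxx = 0.000000, Gamma_yxy = 0.000000, Gamma_yyy = 0.000000; k1 = (-1.000000, -1.375000, 0.000000, 0.000000)
  k2: at (x, y) = (-1.125000, -0.671875), (dx/dtau, dy/dtau) = (-1.000000, -1.375000); Gamma_xxx = 0.000000, Gamma_xxy = 0.000000, Gamma_xyy = 0.000000, Gamma_yxx = 0.000000, Gamma_yxy = 0.000000, Gamma_yyy = 0.000000; k2 = (-1.000000, -1.375000, 0.000000, 0.000000)
  k3: at (x, y) = (-1.125000, -0.671875), (dx/dtau, dy/dtau) = (-1.000000, -1.375000); Gamma_xxx = 0.000000, Gamma_xxy = 0.000000, Gamma_xyy = 0.000000, Gamma_yxx = 0.000000, Gamma_yxy = 0.000000, Gamma_yyy = 0.000000; k3 = (-1.000000, -1.375000, 0.000000, 0.000000)
  k4: at (x, y) = (-1.150000, -0.706250), (dx/dtau, dy/dtau) = (-1.000000, -1.375000); Gamma_xxx = 0.000000, Gamma_xxy = 0.000000, Gamma_xyy = 0.000000, Gamma_yxx = 0.000000, Gamma_yxy = 0.000000, Gamma_yyy = 0.000000; k4 = (-1.000000, -1.375000, 0.000000, 0.000000)
  Y <- Y + (h/6)(k1 + 2k2 + 2k3 + k4): x = -1.1500, y = -0.7062, dx/dtau = -1.0000, dy/dtau = -1.3750
step 4:
  k1: at (x, y) = (-1.150000, -0.706250), (dx/dtau, dy/dtau) = (-1.000000, -1.375000); Gamma_xxx = 0.000000, Gamma_xxy = 0.000000, Gamma_xyy = 0.000000, Gamma_yxx = 0.000000, Gamma_yxy = 0.000000, Gamma_yyy = 0.000000; k1 = (-1.000000, -1.375000, 0.000000, 0.000000)
  k2: at (x, y) = (-1.175000, -0.740625), (dx/dtau, dy/dtau) = (-1.000000, -1.375000); Gamma_xxx = 0.000000, Gamma_xxy = 0.000000, Gamma_xyy = 0.000000, Gamma_yxx = 0.000000, Gamma_yxy = 0.000000, Gamma_yyy = 0.000000; k2 = (-1.000000, -1.375000, 0.000000, 0.000000)
  k3: at (x, y) = (-1.175000, -0.740625), (dx/dtau, dy/dtau) = (-1.000000, -1.375000); Gamma_xxx = 0.000000, Gamma_xxy = 0.000000, Gamma_xyy = 0.000000, Gamma_yxx = 0.000000, Gamma_yxy = 0.000000, Gamma_yyy = 0.000000; k3 = (-1.000000, -1.375000, 0.000000, 0.000000)
  k4: at (x, y) = (-1.200000, -0.775000), (dx/dtau, dy/dtau) = (-1.000000, -1.375000); Gamma_xxx = 0.000000, Gamma_xxy = 0.000000, Gamma_xyy = 0.000000, Gamma_yxx = 0.000000, Gamma_yxy = 0.000000, Gamma_yyy = 0.000000; k4 = (-1.000000, -1.375000, 0.000000, 0.000000)
  Y <- Y + (h/6)(k1 + 2k2 + 2k3 + k4): x = -1.2000, y = -0.7750, dx/dtau = -1.0000, dy/dtau = -1.3750


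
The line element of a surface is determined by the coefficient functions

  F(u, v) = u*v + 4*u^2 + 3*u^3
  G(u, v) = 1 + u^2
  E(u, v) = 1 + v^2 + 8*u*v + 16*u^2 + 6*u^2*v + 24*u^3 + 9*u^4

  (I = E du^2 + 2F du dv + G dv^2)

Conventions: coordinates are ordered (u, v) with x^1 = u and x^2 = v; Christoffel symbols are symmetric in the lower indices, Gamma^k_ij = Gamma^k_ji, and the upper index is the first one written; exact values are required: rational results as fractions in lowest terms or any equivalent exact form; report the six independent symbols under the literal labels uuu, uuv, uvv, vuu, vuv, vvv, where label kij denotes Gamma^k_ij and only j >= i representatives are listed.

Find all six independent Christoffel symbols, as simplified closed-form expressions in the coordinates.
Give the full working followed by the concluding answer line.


E = 1 + v^2 + 8*u*v + 16*u^2 + 6*u^2*v + 24*u^3 + 9*u^4; F = u*v + 4*u^2 + 3*u^3; G = 1 + u^2
Gamma^k_ij = (1/2) g^{kl} (d_i g_jl + d_j g_il - d_l g_ij), with g^inv = (1/(EG-F^2)) [[G, -F], [-F, E]]
first partials: E_u = 8*v + 32*u + 12*u*v + 72*u^2 + 36*u^3, E_v = 2*v + 8*u + 6*u^2, F_u = v + 8*u + 9*u^2, F_v = u, G_u = 2*u, G_v = 0
D = EG - F^2 = 1 + v^2 + 8*u*v + 17*u^2 + 6*u^2*v + 24*u^3 + 9*u^4
expanded: Gamma^u_uu = (G E_u - 2F F_u + F E_v)/(2D), Gamma^u_uv = (G E_v - F G_u)/(2D), Gamma^u_vv = (2G F_v - G G_u - F G_v)/(2D), Gamma^v_uu = (2E F_u - E E_v - F E_u)/(2D), Gamma^v_uv = (E G_u - F E_v)/(2D), Gamma^v_vv = (E G_v - 2F F_v + F G_u)/(2D); substitute and cancel common factors

Answer: Gamma_uuu = (18*u^3 + 36*u^2 + 6*u*v + 16*u + 4*v)/(9*u^4 + 24*u^3 + 6*u^2*v + 17*u^2 + 8*u*v + v^2 + 1), Gamma_uuv = (3*u^2 + 4*u + v)/(9*u^4 + 24*u^3 + 6*u^2*v + 17*u^2 + 8*u*v + v^2 + 1), Gamma_uvv = 0, Gamma_vuu = (6*u^2 + 4*u)/(9*u^4 + 24*u^3 + 6*u^2*v + 17*u^2 + 8*u*v + v^2 + 1), Gamma_vuv = u/(9*u^4 + 24*u^3 + 6*u^2*v + 17*u^2 + 8*u*v + v^2 + 1), Gamma_vvv = 0


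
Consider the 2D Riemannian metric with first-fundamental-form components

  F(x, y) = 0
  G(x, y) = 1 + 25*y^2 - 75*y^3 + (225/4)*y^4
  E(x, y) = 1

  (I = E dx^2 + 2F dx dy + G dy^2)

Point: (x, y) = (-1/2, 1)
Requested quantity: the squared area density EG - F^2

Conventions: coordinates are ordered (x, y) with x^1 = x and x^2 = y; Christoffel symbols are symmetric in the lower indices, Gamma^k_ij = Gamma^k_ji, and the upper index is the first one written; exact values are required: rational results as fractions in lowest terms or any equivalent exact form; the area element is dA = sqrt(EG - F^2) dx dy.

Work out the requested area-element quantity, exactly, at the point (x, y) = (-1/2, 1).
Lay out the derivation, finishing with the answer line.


E = 1, F = 0, G = 29/4; EG - F^2 = 29/4

Answer: EG - F^2 = 29/4
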